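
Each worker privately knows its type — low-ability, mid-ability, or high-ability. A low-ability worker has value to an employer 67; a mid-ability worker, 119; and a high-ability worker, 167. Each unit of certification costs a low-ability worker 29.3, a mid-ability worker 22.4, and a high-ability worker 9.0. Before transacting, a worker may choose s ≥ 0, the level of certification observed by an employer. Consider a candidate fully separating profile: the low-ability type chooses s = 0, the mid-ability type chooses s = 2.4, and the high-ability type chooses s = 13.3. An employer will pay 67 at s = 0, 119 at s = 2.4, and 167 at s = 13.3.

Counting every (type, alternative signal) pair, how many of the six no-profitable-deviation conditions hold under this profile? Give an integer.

Mid-ability (own payoff 119 − 22.4×2.4 = 65.24): to s=0 gives 67 → profitable ✗; to s=13.3 gives 167 − 22.4×13.3 = -130.92 → no gain ✓.
High-ability (own payoff 167 − 9.0×13.3 = 47.3): to s=0 gives 67 → profitable ✗; to s=2.4 gives 119 − 9.0×2.4 = 97.4 → profitable ✗.
Low-ability (own payoff 67): to s=2.4 gives 119 − 29.3×2.4 = 48.68 → no gain ✓; to s=13.3 gives 167 − 29.3×13.3 = -222.69 → no gain ✓.
3 of the 6 constraints hold; not an equilibrium.

3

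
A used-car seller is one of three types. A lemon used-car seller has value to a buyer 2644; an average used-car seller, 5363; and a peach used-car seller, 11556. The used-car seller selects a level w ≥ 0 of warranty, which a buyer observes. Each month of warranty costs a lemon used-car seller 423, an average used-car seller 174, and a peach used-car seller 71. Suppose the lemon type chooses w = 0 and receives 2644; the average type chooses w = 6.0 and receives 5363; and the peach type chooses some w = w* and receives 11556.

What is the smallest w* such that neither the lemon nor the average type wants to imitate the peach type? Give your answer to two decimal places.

41.59

Average type (on-path payoff 5363 − 174×6.0 = 4319) won't mimic when 4319 ≥ 11556 − 174·w*, i.e. w* ≥ 41.59.
Lemon type (on-path payoff 2644) won't mimic when 2644 ≥ 11556 − 423·w*, i.e. w* ≥ 21.07.
Both must hold, so w* = max(21.07, 41.59) = 41.59. The average type's constraint binds.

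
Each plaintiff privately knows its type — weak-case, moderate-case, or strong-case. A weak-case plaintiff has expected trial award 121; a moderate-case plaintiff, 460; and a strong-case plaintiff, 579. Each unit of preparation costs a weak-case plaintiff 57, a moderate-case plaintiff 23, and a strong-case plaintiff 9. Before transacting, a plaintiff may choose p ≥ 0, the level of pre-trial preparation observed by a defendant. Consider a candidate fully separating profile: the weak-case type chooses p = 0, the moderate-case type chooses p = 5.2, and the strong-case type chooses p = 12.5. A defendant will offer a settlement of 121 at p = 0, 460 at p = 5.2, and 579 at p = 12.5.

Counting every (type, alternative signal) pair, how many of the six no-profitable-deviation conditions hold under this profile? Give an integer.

5

Strong-case (own payoff 579 − 9×12.5 = 466.5): to p=0 gives 121 → no gain ✓; to p=5.2 gives 460 − 9×5.2 = 413.2 → no gain ✓.
Weak-case (own payoff 121): to p=5.2 gives 460 − 57×5.2 = 163.6 → profitable ✗; to p=12.5 gives 579 − 57×12.5 = -133.5 → no gain ✓.
Moderate-case (own payoff 460 − 23×5.2 = 340.4): to p=0 gives 121 → no gain ✓; to p=12.5 gives 579 − 23×12.5 = 291.5 → no gain ✓.
5 of the 6 constraints hold; not an equilibrium.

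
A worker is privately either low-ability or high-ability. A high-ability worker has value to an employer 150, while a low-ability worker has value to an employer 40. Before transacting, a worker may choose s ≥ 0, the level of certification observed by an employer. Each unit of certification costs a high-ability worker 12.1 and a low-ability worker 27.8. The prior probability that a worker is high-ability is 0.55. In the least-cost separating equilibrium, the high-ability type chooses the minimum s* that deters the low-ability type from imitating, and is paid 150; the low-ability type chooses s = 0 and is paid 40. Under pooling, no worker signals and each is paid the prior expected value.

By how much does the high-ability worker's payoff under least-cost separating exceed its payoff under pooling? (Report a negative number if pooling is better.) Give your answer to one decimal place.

1.6

Least-cost separating signal: s* solves 40 = 150 − 27.8·s*, so s* = (150 − 40)/27.8 ≈ 3.9568.
High-ability type's separating payoff: 150 − 12.1 × s* = 150 − 12.1 × (150 − 40)/27.8 = 150 − 1331/27.8 ≈ 102.122.
Pooling payoff: 0.55 × 150 + 0.45 × 40 = 100.5.
Difference: 102.122 − 100.5 = 1.622, i.e. 1.6 to one decimal place.
The high-ability type prefers to separate.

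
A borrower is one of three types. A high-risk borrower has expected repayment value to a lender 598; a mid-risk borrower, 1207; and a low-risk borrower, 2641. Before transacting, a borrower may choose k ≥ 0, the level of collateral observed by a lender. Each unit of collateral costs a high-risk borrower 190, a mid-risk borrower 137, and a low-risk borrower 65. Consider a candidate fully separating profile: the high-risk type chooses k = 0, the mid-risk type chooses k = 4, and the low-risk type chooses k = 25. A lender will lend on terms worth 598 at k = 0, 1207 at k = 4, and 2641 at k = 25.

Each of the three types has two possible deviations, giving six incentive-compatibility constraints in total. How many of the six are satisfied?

6

High-risk (own payoff 598): to k=4 gives 1207 − 190×4 = 447 → no gain ✓; to k=25 gives 2641 − 190×25 = -2109 → no gain ✓.
Low-risk (own payoff 2641 − 65×25 = 1016): to k=0 gives 598 → no gain ✓; to k=4 gives 1207 − 65×4 = 947 → no gain ✓.
Mid-risk (own payoff 1207 − 137×4 = 659): to k=0 gives 598 → no gain ✓; to k=25 gives 2641 − 137×25 = -784 → no gain ✓.
6 of the 6 constraints hold; this profile is a separating equilibrium.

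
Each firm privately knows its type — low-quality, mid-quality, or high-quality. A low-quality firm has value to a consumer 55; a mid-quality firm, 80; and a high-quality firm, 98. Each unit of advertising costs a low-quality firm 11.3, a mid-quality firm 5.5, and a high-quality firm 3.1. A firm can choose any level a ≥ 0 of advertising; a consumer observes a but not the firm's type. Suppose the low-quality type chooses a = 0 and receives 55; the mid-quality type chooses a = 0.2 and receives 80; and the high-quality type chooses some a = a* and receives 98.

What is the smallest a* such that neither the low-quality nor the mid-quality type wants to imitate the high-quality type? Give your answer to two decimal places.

3.81

Mid-quality type (on-path payoff 80 − 5.5×0.2 = 78.9) won't mimic when 78.9 ≥ 98 − 5.5·a*, i.e. a* ≥ 3.47.
Low-quality type (on-path payoff 55) won't mimic when 55 ≥ 98 − 11.3·a*, i.e. a* ≥ 3.81.
Both must hold, so a* = max(3.81, 3.47) = 3.81. The low-quality type's constraint binds.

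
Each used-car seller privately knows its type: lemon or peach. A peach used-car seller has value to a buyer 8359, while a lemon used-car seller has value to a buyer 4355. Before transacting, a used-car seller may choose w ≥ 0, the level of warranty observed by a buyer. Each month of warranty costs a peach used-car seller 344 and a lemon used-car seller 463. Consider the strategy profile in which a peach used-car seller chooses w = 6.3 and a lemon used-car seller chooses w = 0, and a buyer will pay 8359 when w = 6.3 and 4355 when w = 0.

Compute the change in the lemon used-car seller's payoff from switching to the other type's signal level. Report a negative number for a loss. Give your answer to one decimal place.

Playing w = 0 the lemon used-car seller receives 4355.
Deviating to w = 6.3 brings payment 8359 at cost 463 × 6.3 = 2916.9, netting 5442.1.
Gain from deviating: 5442.1 − 4355 = 1087.1.
The gain is positive, so the lemon type's incentive-compatibility constraint is violated — this profile is not a separating equilibrium.

1087.1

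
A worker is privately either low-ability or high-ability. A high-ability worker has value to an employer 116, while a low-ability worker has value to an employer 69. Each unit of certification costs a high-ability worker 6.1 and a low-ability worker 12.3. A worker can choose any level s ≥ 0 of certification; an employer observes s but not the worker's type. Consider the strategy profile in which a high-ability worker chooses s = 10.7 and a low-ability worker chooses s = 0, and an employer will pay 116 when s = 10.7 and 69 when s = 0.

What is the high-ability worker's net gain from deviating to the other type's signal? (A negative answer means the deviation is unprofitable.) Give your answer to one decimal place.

Playing s = 10.7 the high-ability worker receives 116 − 6.1 × 10.7 = 50.73.
Deviating to s = 0 yields 69 instead.
Gain from deviating: 69 − 50.73 = 18.27, i.e. 18.3 to one decimal place.
The gain is positive, so the high-ability type's incentive-compatibility constraint is violated — this profile is not a separating equilibrium.

18.3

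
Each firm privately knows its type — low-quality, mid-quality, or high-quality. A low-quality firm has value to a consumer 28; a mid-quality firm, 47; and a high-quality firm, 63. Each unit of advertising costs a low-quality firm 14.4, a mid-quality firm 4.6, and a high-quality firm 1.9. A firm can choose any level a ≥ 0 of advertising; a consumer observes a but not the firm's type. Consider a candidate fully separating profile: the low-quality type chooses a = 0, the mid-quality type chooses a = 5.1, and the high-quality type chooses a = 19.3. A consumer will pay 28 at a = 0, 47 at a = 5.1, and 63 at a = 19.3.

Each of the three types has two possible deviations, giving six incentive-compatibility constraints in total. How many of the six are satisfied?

Low-quality (own payoff 28): to a=5.1 gives 47 − 14.4×5.1 = -26.44 → no gain ✓; to a=19.3 gives 63 − 14.4×19.3 = -214.92 → no gain ✓.
Mid-quality (own payoff 47 − 4.6×5.1 = 23.54): to a=0 gives 28 → profitable ✗; to a=19.3 gives 63 − 4.6×19.3 = -25.78 → no gain ✓.
High-quality (own payoff 63 − 1.9×19.3 = 26.33): to a=0 gives 28 → profitable ✗; to a=5.1 gives 47 − 1.9×5.1 = 37.31 → profitable ✗.
3 of the 6 constraints hold; not an equilibrium.

3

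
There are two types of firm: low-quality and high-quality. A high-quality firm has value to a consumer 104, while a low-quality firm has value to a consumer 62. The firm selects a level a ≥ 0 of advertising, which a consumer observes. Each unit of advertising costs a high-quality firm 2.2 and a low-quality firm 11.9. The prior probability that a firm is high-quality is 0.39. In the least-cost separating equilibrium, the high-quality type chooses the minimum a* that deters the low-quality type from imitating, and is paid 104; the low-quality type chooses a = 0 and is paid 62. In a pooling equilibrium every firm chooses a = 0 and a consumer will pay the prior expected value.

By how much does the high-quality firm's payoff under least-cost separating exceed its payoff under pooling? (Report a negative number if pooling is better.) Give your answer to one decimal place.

Least-cost separating signal: a* solves 62 = 104 − 11.9·a*, so a* = (104 − 62)/11.9 ≈ 3.5294.
High-quality type's separating payoff: 104 − 2.2 × a* = 104 − 2.2 × (104 − 62)/11.9 = 104 − 92.4/11.9 ≈ 96.235.
Pooling payoff: 0.39 × 104 + 0.61 × 62 = 78.38.
Difference: 96.235 − 78.38 = 17.855, i.e. 17.9 to one decimal place.
The high-quality type prefers to separate.

17.9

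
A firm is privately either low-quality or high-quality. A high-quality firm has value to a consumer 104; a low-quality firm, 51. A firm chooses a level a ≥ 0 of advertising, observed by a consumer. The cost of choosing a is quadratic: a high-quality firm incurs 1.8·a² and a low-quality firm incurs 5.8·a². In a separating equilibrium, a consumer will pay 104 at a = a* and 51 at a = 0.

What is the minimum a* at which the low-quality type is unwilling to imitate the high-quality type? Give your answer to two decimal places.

3.02

The low-quality type at a = 0 receives 51; imitating at a* yields 104 − 5.8·a*².
Indifference: 51 = 104 − 5.8·a*², so a*² = (104 − 51) / 5.8 ≈ 9.1379.
a* = √9.1379 ≈ 3.02.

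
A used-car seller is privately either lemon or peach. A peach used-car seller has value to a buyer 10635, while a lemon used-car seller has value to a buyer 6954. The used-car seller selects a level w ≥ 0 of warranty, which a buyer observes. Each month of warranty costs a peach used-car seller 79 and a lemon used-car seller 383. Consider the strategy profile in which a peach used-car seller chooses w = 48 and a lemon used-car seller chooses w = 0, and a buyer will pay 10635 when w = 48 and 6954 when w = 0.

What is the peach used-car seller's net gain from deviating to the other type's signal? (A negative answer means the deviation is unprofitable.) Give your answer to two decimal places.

Playing w = 48 the peach used-car seller receives 10635 − 79 × 48 = 6843.
Deviating to w = 0 yields 6954 instead.
Gain from deviating: 6954 − 6843 = 111.00.
The gain is positive, so the peach type's incentive-compatibility constraint is violated — this profile is not a separating equilibrium.

111.00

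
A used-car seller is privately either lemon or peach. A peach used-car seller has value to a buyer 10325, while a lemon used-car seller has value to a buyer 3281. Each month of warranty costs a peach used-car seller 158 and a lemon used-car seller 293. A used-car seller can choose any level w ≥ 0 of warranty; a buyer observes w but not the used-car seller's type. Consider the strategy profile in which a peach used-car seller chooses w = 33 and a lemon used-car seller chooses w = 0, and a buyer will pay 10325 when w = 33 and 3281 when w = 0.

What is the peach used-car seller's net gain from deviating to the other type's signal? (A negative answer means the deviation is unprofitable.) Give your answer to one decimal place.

Playing w = 33 the peach used-car seller receives 10325 − 158 × 33 = 5111.
Deviating to w = 0 yields 3281 instead.
Gain from deviating: 3281 − 5111 = -1830.0.
The gain is negative, so the peach type's incentive-compatibility constraint is satisfied.

-1830.0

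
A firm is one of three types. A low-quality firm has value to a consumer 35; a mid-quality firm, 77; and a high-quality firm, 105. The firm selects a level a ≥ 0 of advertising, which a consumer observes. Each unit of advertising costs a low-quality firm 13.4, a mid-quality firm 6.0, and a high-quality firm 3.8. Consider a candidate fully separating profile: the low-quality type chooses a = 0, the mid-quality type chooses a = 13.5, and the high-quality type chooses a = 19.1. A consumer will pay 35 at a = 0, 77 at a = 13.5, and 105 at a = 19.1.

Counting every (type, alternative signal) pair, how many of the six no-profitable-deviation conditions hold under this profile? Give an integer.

4

Low-quality (own payoff 35): to a=13.5 gives 77 − 13.4×13.5 = -103.9 → no gain ✓; to a=19.1 gives 105 − 13.4×19.1 = -150.94 → no gain ✓.
Mid-quality (own payoff 77 − 6.0×13.5 = -4): to a=0 gives 35 → profitable ✗; to a=19.1 gives 105 − 6.0×19.1 = -9.6 → no gain ✓.
High-quality (own payoff 105 − 3.8×19.1 = 32.42): to a=0 gives 35 → profitable ✗; to a=13.5 gives 77 − 3.8×13.5 = 25.7 → no gain ✓.
4 of the 6 constraints hold; not an equilibrium.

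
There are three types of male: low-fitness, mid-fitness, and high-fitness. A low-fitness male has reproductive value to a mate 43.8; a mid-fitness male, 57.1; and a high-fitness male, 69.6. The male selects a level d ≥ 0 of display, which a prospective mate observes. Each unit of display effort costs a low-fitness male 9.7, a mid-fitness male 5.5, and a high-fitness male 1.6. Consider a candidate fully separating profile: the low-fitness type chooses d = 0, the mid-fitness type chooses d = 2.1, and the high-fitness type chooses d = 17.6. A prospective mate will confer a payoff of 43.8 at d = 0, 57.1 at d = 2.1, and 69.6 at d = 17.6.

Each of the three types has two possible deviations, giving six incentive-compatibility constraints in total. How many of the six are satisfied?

4

Mid-fitness (own payoff 57.1 − 5.5×2.1 = 45.55): to d=0 gives 43.8 → no gain ✓; to d=17.6 gives 69.6 − 5.5×17.6 = -27.2 → no gain ✓.
Low-fitness (own payoff 43.8): to d=2.1 gives 57.1 − 9.7×2.1 = 36.73 → no gain ✓; to d=17.6 gives 69.6 − 9.7×17.6 = -101.12 → no gain ✓.
High-fitness (own payoff 69.6 − 1.6×17.6 = 41.44): to d=0 gives 43.8 → profitable ✗; to d=2.1 gives 57.1 − 1.6×2.1 = 53.74 → profitable ✗.
4 of the 6 constraints hold; not an equilibrium.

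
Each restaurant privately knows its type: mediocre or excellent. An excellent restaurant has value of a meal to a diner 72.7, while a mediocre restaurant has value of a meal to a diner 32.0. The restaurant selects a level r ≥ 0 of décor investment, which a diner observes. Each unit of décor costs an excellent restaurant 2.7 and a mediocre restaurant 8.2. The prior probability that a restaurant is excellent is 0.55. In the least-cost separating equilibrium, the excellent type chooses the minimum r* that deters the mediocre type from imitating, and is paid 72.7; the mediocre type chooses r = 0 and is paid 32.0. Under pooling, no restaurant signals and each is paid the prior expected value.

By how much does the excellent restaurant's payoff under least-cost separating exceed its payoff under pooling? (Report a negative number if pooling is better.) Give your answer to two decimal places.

Least-cost separating signal: r* solves 32.0 = 72.7 − 8.2·r*, so r* = (72.7 − 32.0)/8.2 ≈ 4.9634.
Excellent type's separating payoff: 72.7 − 2.7 × r* = 72.7 − 2.7 × (72.7 − 32.0)/8.2 = 72.7 − 109.89/8.2 ≈ 59.2988.
Pooling payoff: 0.55 × 72.7 + 0.45 × 32.0 = 54.385.
Difference: 59.2988 − 54.385 = 4.9138, i.e. 4.91 to two decimal places.
The excellent type prefers to separate.

4.91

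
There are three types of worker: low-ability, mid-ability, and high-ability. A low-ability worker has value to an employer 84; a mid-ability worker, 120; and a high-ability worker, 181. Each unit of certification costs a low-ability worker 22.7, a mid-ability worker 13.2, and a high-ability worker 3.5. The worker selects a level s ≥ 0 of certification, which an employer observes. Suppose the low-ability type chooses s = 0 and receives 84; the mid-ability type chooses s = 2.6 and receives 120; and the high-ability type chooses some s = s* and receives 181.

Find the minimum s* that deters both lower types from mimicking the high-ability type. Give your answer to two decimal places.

Low-ability type (on-path payoff 84) won't mimic when 84 ≥ 181 − 22.7·s*, i.e. s* ≥ 4.27.
Mid-ability type (on-path payoff 120 − 13.2×2.6 = 85.68) won't mimic when 85.68 ≥ 181 − 13.2·s*, i.e. s* ≥ 7.22.
Both must hold, so s* = max(4.27, 7.22) = 7.22. The mid-ability type's constraint binds.

7.22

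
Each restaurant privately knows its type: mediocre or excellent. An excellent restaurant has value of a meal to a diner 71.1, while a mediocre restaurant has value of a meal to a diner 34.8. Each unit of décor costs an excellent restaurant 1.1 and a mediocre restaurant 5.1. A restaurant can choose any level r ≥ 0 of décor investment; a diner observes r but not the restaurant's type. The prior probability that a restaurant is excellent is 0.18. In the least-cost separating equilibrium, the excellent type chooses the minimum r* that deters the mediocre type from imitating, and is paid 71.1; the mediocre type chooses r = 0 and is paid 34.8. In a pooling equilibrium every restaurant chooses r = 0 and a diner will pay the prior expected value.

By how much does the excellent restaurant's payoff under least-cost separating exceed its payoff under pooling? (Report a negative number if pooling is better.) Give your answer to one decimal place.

Least-cost separating signal: r* solves 34.8 = 71.1 − 5.1·r*, so r* = (71.1 − 34.8)/5.1 ≈ 7.1176.
Excellent type's separating payoff: 71.1 − 1.1 × r* = 71.1 − 1.1 × (71.1 − 34.8)/5.1 = 71.1 − 39.93/5.1 ≈ 63.271.
Pooling payoff: 0.18 × 71.1 + 0.82 × 34.8 = 41.334.
Difference: 63.271 − 41.334 = 21.937, i.e. 21.9 to one decimal place.
The excellent type prefers to separate.

21.9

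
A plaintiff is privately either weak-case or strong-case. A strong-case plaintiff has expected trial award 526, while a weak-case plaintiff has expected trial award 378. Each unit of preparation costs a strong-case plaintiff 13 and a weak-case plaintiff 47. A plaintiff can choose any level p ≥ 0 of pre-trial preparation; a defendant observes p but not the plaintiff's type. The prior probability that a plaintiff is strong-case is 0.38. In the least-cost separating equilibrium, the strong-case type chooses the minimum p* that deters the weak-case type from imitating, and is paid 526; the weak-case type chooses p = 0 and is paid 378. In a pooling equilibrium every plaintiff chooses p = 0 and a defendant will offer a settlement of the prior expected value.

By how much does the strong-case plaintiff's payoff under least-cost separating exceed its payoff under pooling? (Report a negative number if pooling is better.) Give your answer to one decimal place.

50.8

Least-cost separating signal: p* solves 378 = 526 − 47·p*, so p* = (526 − 378)/47 ≈ 3.1489.
Strong-case type's separating payoff: 526 − 13 × p* = 526 − 13 × (526 − 378)/47 = 526 − 1924/47 ≈ 485.064.
Pooling payoff: 0.38 × 526 + 0.62 × 378 = 434.24.
Difference: 485.064 − 434.24 = 50.824, i.e. 50.8 to one decimal place.
The strong-case type prefers to separate.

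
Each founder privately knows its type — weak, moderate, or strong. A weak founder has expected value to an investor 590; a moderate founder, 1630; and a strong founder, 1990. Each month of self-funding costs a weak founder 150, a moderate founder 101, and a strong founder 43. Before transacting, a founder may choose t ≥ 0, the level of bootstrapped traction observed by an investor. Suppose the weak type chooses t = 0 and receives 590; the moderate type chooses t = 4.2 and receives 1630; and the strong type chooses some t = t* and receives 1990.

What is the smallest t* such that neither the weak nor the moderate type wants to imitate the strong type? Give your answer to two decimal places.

Weak type (on-path payoff 590) won't mimic when 590 ≥ 1990 − 150·t*, i.e. t* ≥ 9.33.
Moderate type (on-path payoff 1630 − 101×4.2 = 1205.8) won't mimic when 1205.8 ≥ 1990 − 101·t*, i.e. t* ≥ 7.76.
Both must hold, so t* = max(9.33, 7.76) = 9.33. The weak type's constraint binds.

9.33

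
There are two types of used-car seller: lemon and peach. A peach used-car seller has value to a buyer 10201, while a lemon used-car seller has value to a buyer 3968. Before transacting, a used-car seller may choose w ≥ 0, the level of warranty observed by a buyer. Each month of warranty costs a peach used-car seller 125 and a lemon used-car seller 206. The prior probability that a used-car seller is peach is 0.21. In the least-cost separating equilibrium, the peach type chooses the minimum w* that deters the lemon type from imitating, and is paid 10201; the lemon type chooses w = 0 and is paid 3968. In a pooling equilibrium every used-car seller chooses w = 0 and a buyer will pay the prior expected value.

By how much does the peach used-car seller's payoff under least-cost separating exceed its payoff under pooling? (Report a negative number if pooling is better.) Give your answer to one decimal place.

1141.9

Least-cost separating signal: w* solves 3968 = 10201 − 206·w*, so w* = (10201 − 3968)/206 ≈ 30.2573.
Peach type's separating payoff: 10201 − 125 × w* = 10201 − 125 × (10201 − 3968)/206 = 10201 − 779125/206 ≈ 6418.840.
Pooling payoff: 0.21 × 10201 + 0.79 × 3968 = 5276.93.
Difference: 6418.840 − 5276.93 = 1141.91, i.e. 1141.9 to one decimal place.
The peach type prefers to separate.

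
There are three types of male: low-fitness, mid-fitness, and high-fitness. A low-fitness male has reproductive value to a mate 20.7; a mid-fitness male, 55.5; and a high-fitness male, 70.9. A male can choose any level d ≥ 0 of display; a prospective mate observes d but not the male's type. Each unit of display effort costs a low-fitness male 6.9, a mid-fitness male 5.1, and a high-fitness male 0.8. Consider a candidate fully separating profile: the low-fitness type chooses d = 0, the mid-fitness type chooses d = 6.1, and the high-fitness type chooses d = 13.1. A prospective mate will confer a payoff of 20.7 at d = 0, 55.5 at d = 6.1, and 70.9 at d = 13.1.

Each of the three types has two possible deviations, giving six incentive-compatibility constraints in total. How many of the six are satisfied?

Low-fitness (own payoff 20.7): to d=6.1 gives 55.5 − 6.9×6.1 = 13.41 → no gain ✓; to d=13.1 gives 70.9 − 6.9×13.1 = -19.49 → no gain ✓.
Mid-fitness (own payoff 55.5 − 5.1×6.1 = 24.39): to d=0 gives 20.7 → no gain ✓; to d=13.1 gives 70.9 − 5.1×13.1 = 4.09 → no gain ✓.
High-fitness (own payoff 70.9 − 0.8×13.1 = 60.42): to d=0 gives 20.7 → no gain ✓; to d=6.1 gives 55.5 − 0.8×6.1 = 50.62 → no gain ✓.
6 of the 6 constraints hold; this profile is a separating equilibrium.

6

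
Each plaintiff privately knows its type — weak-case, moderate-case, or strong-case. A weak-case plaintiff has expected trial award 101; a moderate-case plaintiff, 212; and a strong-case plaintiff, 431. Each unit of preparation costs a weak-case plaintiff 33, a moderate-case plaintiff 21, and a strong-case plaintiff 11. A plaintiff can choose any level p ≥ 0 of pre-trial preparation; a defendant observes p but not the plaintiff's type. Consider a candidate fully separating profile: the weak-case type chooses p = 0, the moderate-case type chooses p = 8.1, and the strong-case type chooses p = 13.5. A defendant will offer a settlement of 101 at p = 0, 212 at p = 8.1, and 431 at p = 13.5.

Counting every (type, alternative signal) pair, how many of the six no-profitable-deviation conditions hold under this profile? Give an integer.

Moderate-case (own payoff 212 − 21×8.1 = 41.9): to p=0 gives 101 → profitable ✗; to p=13.5 gives 431 − 21×13.5 = 147.5 → profitable ✗.
Strong-case (own payoff 431 − 11×13.5 = 282.5): to p=0 gives 101 → no gain ✓; to p=8.1 gives 212 − 11×8.1 = 122.9 → no gain ✓.
Weak-case (own payoff 101): to p=8.1 gives 212 − 33×8.1 = -55.3 → no gain ✓; to p=13.5 gives 431 − 33×13.5 = -14.5 → no gain ✓.
4 of the 6 constraints hold; not an equilibrium.

4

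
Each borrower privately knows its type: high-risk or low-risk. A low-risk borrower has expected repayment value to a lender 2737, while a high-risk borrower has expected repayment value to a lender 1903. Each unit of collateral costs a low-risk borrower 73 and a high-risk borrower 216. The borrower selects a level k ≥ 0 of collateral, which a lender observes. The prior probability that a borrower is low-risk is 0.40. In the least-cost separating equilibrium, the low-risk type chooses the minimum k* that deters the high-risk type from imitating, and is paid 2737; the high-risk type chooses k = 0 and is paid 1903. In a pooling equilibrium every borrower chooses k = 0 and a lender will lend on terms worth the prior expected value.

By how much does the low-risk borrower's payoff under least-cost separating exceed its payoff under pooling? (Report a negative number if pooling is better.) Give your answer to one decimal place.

Least-cost separating signal: k* solves 1903 = 2737 − 216·k*, so k* = (2737 − 1903)/216 ≈ 3.8611.
Low-risk type's separating payoff: 2737 − 73 × k* = 2737 − 73 × (2737 − 1903)/216 = 2737 − 60882/216 ≈ 2455.139.
Pooling payoff: 0.40 × 2737 + 0.60 × 1903 = 2236.6.
Difference: 2455.139 − 2236.6 = 218.539, i.e. 218.5 to one decimal place.
The low-risk type prefers to separate.

218.5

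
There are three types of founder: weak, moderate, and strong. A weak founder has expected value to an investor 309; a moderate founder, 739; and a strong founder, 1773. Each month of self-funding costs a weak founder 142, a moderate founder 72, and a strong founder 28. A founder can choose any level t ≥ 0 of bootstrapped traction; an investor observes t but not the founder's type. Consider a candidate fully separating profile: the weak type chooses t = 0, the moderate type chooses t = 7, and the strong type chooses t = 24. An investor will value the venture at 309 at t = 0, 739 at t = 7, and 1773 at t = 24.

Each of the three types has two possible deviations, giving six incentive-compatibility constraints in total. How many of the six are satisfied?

5

Weak (own payoff 309): to t=7 gives 739 − 142×7 = -255 → no gain ✓; to t=24 gives 1773 − 142×24 = -1635 → no gain ✓.
Moderate (own payoff 739 − 72×7 = 235): to t=0 gives 309 → profitable ✗; to t=24 gives 1773 − 72×24 = 45 → no gain ✓.
Strong (own payoff 1773 − 28×24 = 1101): to t=0 gives 309 → no gain ✓; to t=7 gives 739 − 28×7 = 543 → no gain ✓.
5 of the 6 constraints hold; not an equilibrium.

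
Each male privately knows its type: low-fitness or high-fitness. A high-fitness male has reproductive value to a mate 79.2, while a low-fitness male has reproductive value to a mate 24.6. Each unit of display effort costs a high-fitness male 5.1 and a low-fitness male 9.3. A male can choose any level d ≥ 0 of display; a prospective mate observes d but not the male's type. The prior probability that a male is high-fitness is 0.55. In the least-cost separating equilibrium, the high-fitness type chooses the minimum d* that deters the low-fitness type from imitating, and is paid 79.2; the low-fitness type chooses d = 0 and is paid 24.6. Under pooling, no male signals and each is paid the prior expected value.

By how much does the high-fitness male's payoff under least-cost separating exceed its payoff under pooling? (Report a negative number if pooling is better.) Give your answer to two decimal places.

-5.37

Least-cost separating signal: d* solves 24.6 = 79.2 − 9.3·d*, so d* = (79.2 − 24.6)/9.3 ≈ 5.8710.
High-fitness type's separating payoff: 79.2 − 5.1 × d* = 79.2 − 5.1 × (79.2 − 24.6)/9.3 = 79.2 − 278.46/9.3 ≈ 49.2581.
Pooling payoff: 0.55 × 79.2 + 0.45 × 24.6 = 54.63.
Difference: 49.2581 − 54.63 = -5.3719, i.e. -5.37 to two decimal places.
The high-fitness type would prefer the pooling outcome.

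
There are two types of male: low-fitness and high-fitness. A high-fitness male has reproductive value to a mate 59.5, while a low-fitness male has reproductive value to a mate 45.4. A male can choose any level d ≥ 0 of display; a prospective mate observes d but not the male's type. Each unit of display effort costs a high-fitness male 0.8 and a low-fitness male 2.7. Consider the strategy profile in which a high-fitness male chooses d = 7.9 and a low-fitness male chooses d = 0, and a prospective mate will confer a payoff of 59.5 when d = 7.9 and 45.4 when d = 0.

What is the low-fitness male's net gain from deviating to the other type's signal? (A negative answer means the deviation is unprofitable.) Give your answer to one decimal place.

Playing d = 0 the low-fitness male receives 45.4.
Deviating to d = 7.9 brings payment 59.5 at cost 2.7 × 7.9 = 21.33, netting 38.17.
Gain from deviating: 38.17 − 45.4 = -7.23, i.e. -7.2 to one decimal place.
The gain is negative, so the low-fitness type's incentive-compatibility constraint is satisfied.

-7.2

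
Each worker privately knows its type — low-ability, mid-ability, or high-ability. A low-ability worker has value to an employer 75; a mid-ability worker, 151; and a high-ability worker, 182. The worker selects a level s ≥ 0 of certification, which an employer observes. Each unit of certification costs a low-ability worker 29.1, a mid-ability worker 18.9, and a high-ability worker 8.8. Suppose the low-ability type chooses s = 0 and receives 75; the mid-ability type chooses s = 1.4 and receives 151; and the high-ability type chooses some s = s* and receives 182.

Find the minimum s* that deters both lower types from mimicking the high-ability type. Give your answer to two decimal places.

3.68

Mid-ability type (on-path payoff 151 − 18.9×1.4 = 124.54) won't mimic when 124.54 ≥ 182 − 18.9·s*, i.e. s* ≥ 3.04.
Low-ability type (on-path payoff 75) won't mimic when 75 ≥ 182 − 29.1·s*, i.e. s* ≥ 3.68.
Both must hold, so s* = max(3.68, 3.04) = 3.68. The low-ability type's constraint binds.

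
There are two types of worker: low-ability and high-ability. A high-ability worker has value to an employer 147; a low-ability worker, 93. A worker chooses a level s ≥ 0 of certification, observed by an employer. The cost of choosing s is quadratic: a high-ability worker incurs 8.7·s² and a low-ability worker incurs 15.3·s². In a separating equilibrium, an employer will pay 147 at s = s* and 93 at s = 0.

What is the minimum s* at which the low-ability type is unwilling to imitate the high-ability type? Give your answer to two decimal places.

The low-ability type at s = 0 receives 93; imitating at s* yields 147 − 15.3·s*².
Indifference: 93 = 147 − 15.3·s*², so s*² = (147 − 93) / 15.3 ≈ 3.5294.
s* = √3.5294 ≈ 1.88.

1.88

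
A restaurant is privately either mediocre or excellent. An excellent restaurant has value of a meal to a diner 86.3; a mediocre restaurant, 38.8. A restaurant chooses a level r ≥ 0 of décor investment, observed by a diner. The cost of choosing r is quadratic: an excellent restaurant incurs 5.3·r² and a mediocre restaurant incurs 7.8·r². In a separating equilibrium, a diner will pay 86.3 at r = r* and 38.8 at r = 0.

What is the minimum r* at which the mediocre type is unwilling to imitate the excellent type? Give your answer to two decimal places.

2.47

The mediocre type at r = 0 receives 38.8; imitating at r* yields 86.3 − 7.8·r*².
Indifference: 38.8 = 86.3 − 7.8·r*², so r*² = (86.3 − 38.8) / 7.8 ≈ 6.0897.
r* = √6.0897 ≈ 2.47.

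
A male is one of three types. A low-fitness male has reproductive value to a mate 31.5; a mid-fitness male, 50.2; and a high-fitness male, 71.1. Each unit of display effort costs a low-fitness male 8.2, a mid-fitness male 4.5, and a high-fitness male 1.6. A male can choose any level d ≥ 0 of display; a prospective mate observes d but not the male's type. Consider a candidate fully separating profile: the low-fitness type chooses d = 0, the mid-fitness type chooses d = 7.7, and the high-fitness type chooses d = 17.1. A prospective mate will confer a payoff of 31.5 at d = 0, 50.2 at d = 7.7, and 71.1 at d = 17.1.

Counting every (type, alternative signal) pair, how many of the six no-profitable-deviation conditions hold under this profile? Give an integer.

High-fitness (own payoff 71.1 − 1.6×17.1 = 43.74): to d=0 gives 31.5 → no gain ✓; to d=7.7 gives 50.2 − 1.6×7.7 = 37.88 → no gain ✓.
Low-fitness (own payoff 31.5): to d=7.7 gives 50.2 − 8.2×7.7 = -12.94 → no gain ✓; to d=17.1 gives 71.1 − 8.2×17.1 = -69.12 → no gain ✓.
Mid-fitness (own payoff 50.2 − 4.5×7.7 = 15.55): to d=0 gives 31.5 → profitable ✗; to d=17.1 gives 71.1 − 4.5×17.1 = -5.85 → no gain ✓.
5 of the 6 constraints hold; not an equilibrium.

5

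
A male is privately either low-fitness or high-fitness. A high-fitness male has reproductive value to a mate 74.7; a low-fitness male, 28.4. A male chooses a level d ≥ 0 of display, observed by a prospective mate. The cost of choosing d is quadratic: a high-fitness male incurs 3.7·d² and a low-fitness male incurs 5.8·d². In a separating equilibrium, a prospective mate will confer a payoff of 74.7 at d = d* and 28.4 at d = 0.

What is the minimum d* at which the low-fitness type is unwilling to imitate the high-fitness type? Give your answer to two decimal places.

2.83

The low-fitness type at d = 0 receives 28.4; imitating at d* yields 74.7 − 5.8·d*².
Indifference: 28.4 = 74.7 − 5.8·d*², so d*² = (74.7 − 28.4) / 5.8 ≈ 7.9828.
d* = √7.9828 ≈ 2.83.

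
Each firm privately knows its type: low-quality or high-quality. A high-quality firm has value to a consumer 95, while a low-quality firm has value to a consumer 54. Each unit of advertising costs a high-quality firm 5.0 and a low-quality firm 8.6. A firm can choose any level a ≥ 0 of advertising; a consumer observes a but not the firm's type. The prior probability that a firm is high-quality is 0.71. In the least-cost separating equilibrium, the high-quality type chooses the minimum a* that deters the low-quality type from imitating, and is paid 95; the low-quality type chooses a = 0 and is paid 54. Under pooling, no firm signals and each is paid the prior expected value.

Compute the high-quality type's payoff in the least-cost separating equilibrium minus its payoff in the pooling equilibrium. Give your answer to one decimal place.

-11.9

Least-cost separating signal: a* solves 54 = 95 − 8.6·a*, so a* = (95 − 54)/8.6 ≈ 4.7674.
High-quality type's separating payoff: 95 − 5.0 × a* = 95 − 5.0 × (95 − 54)/8.6 = 95 − 205/8.6 ≈ 71.163.
Pooling payoff: 0.71 × 95 + 0.29 × 54 = 83.11.
Difference: 71.163 − 83.11 = -11.947, i.e. -11.9 to one decimal place.
The high-quality type would prefer the pooling outcome.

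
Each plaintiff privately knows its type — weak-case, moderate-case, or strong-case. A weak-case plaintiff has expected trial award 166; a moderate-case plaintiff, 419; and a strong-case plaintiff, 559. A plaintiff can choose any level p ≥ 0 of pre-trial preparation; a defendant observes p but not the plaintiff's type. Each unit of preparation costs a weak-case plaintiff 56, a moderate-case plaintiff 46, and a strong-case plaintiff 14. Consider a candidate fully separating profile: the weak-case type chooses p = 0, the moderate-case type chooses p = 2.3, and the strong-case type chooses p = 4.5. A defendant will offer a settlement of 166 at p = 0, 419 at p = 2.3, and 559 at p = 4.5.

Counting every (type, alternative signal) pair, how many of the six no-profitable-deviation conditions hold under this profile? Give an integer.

3

Weak-case (own payoff 166): to p=2.3 gives 419 − 56×2.3 = 290.2 → profitable ✗; to p=4.5 gives 559 − 56×4.5 = 307 → profitable ✗.
Strong-case (own payoff 559 − 14×4.5 = 496): to p=0 gives 166 → no gain ✓; to p=2.3 gives 419 − 14×2.3 = 386.8 → no gain ✓.
Moderate-case (own payoff 419 − 46×2.3 = 313.2): to p=0 gives 166 → no gain ✓; to p=4.5 gives 559 − 46×4.5 = 352 → profitable ✗.
3 of the 6 constraints hold; not an equilibrium.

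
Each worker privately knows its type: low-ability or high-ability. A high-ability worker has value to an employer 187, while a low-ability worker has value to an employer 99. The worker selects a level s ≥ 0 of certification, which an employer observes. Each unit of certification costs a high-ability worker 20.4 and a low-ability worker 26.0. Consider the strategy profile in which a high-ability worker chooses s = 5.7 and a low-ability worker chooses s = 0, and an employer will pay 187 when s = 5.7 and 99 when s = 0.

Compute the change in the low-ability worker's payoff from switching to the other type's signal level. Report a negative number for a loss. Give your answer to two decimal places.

Playing s = 0 the low-ability worker receives 99.
Deviating to s = 5.7 brings payment 187 at cost 26.0 × 5.7 = 148.2, netting 38.8.
Gain from deviating: 38.8 − 99 = -60.20.
The gain is negative, so the low-ability type's incentive-compatibility constraint is satisfied.

-60.20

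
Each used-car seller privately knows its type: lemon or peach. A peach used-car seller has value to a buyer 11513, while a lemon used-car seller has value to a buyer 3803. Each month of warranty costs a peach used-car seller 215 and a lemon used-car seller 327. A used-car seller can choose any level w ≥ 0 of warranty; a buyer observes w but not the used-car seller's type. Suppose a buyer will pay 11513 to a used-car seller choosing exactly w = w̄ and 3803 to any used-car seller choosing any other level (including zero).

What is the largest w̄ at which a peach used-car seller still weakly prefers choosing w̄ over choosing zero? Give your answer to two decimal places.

Choosing w̄ yields the peach type 11513 − 215·w̄; choosing zero yields 3803.
The peach type is indifferent at 11513 − 215·w̄ = 3803, i.e. w̄ = (11513 − 3803) / 215 ≈ 35.86.
For any w̄ above 35.86 the peach type would rather pool at zero, so separation collapses.

35.86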